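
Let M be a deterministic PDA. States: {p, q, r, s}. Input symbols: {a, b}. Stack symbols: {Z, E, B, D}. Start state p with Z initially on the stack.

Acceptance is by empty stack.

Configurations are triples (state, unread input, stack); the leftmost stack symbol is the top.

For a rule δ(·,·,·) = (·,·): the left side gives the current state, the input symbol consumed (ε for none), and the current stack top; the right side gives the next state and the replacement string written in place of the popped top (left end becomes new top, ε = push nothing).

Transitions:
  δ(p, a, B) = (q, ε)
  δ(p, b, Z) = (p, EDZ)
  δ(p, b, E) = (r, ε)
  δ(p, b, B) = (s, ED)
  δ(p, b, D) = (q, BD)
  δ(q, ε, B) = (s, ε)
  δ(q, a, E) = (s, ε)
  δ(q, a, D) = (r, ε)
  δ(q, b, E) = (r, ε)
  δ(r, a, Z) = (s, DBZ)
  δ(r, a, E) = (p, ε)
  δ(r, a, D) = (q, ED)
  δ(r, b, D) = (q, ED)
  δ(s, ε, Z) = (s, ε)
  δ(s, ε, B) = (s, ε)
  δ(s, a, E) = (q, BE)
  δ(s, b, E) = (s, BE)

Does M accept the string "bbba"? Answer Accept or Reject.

Reject

(p, bbba, Z)
  read b, top Z: go to p, push EDZ → (p, bba, EDZ)
  read b, top E: go to r, push ε → (r, ba, DZ)
  read b, top D: go to q, push ED → (q, a, EDZ)
  read a, top E: go to s, push ε → (s, ε, DZ)
All input consumed; stack is DZ, not empty, and no further ε-move applies.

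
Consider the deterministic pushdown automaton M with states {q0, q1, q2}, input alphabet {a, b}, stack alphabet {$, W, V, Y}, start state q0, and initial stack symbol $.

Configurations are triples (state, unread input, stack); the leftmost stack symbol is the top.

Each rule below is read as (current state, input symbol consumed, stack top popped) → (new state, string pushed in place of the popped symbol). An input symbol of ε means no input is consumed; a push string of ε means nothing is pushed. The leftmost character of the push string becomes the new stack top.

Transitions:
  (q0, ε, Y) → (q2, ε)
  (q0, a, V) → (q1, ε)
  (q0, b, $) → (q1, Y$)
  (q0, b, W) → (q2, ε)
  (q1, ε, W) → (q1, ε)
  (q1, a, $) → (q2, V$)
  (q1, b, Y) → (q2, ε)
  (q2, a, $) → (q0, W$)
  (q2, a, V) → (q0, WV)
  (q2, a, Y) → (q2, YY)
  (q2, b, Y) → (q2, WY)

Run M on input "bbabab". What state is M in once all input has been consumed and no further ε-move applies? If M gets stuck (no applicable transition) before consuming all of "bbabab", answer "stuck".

q2

(q0, bbabab, $) ⊢ (q1, babab, Y$) ⊢ (q2, abab, $) ⊢ (q0, bab, W$) ⊢ (q2, ab, $) ⊢ (q0, b, W$) ⊢ (q2, ε, $)
All input consumed; M is in state q2.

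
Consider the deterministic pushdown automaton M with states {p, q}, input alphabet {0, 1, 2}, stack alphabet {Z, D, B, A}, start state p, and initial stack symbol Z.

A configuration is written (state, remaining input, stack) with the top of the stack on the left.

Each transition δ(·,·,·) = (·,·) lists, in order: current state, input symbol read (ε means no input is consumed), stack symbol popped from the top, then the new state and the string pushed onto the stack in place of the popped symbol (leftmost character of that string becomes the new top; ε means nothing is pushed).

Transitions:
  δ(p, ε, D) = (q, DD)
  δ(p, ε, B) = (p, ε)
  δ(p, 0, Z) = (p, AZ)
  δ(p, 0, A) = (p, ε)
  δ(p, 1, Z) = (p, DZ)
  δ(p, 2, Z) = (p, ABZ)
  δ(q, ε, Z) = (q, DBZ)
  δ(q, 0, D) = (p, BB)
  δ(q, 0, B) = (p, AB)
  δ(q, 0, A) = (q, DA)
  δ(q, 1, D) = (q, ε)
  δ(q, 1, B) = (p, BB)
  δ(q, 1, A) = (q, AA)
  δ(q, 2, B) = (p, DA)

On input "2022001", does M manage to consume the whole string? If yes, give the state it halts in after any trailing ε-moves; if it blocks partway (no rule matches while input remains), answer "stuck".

stuck

(p, 2022001, Z)
  read 2, top Z: go to p, push ABZ → (p, 022001, ABZ)
  read 0, top A: go to p, push ε → (p, 22001, BZ)
  ε-move, top B: go to p, push ε → (p, 22001, Z)
  read 2, top Z: go to p, push ABZ → (p, 2001, ABZ)
No transition for (p, 2, top A); M blocks with input 2001 remaining.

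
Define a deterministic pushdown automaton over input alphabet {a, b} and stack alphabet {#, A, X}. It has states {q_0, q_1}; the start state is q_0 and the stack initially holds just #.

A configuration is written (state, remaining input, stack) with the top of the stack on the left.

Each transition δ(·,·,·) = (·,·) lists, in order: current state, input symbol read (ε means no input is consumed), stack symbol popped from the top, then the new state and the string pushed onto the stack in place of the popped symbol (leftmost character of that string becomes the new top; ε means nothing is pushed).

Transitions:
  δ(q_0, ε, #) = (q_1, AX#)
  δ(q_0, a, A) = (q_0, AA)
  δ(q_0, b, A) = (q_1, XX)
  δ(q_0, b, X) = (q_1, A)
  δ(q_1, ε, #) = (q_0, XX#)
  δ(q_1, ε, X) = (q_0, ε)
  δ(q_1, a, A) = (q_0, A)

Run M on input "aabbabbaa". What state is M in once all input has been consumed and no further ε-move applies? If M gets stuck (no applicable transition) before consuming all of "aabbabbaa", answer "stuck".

(q_0, aabbabbaa, #)
  ε-move, top #: go to q_1, push AX# → (q_1, aabbabbaa, AX#)
  read a, top A: go to q_0, push A → (q_0, abbabbaa, AX#)
  read a, top A: go to q_0, push AA → (q_0, bbabbaa, AAX#)
  read b, top A: go to q_1, push XX → (q_1, babbaa, XXAX#)
  ε-move, top X: go to q_0, push ε → (q_0, babbaa, XAX#)
  read b, top X: go to q_1, push A → (q_1, abbaa, AAX#)
  read a, top A: go to q_0, push A → (q_0, bbaa, AAX#)
  read b, top A: go to q_1, push XX → (q_1, baa, XXAX#)
  ε-move, top X: go to q_0, push ε → (q_0, baa, XAX#)
  read b, top X: go to q_1, push A → (q_1, aa, AAX#)
  read a, top A: go to q_0, push A → (q_0, a, AAX#)
  read a, top A: go to q_0, push AA → (q_0, ε, AAAX#)
All input consumed; M is in state q_0.

q_0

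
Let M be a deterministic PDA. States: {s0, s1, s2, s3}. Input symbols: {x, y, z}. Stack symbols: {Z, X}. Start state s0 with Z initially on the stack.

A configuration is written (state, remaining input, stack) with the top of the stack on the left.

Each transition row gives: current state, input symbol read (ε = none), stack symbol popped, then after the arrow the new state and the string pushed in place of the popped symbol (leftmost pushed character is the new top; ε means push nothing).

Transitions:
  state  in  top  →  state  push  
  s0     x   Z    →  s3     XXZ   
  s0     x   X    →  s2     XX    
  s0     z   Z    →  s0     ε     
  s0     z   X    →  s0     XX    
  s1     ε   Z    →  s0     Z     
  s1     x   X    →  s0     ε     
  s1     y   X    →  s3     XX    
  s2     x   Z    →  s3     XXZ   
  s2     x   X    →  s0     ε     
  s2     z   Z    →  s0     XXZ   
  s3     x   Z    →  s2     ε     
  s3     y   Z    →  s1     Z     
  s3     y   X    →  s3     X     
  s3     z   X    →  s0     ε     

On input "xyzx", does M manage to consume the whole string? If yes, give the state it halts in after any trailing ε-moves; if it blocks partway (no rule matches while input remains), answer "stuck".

s2

(s0, xyzx, Z)
  read x, top Z: go to s3, push XXZ → (s3, yzx, XXZ)
  read y, top X: go to s3, push X → (s3, zx, XXZ)
  read z, top X: go to s0, push ε → (s0, x, XZ)
  read x, top X: go to s2, push XX → (s2, ε, XXZ)
All input consumed; M is in state s2.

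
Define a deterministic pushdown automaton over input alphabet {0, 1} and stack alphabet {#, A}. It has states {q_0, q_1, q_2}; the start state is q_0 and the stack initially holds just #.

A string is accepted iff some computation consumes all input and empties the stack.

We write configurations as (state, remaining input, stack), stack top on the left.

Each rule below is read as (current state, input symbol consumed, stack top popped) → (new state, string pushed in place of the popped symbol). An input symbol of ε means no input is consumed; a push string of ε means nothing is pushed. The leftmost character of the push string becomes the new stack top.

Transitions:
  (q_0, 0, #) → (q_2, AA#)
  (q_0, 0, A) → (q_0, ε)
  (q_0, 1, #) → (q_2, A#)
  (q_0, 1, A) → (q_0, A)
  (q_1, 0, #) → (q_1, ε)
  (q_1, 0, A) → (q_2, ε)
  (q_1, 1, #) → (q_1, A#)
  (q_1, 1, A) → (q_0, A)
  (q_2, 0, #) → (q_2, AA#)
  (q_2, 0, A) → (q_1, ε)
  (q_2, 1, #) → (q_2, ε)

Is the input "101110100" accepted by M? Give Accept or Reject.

(q_0, 101110100, #) ⊢ (q_2, 01110100, A#) ⊢ (q_1, 1110100, #) ⊢ (q_1, 110100, A#) ⊢ (q_0, 10100, A#) ⊢ (q_0, 0100, A#) ⊢ (q_0, 100, #) ⊢ (q_2, 00, A#) ⊢ (q_1, 0, #) ⊢ (q_1, ε, ε)
All input consumed and the stack is empty.

Accept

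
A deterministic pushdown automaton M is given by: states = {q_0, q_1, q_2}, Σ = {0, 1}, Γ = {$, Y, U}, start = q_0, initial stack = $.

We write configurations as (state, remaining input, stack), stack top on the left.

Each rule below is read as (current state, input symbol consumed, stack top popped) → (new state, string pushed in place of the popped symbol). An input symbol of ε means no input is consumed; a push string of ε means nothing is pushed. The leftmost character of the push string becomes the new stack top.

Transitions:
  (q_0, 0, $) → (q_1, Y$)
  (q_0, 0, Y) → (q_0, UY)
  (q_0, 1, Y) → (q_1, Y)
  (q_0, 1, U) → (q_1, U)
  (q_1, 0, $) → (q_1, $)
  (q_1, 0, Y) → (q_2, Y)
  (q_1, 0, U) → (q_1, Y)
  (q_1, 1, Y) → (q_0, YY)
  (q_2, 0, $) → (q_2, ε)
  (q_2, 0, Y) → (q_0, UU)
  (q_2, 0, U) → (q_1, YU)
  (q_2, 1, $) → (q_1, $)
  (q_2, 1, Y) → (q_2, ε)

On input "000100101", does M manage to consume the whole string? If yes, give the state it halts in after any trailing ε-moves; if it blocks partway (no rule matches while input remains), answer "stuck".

q_0

(q_0, 000100101, $)
  read 0, top $: go to q_1, push Y$ → (q_1, 00100101, Y$)
  read 0, top Y: go to q_2, push Y → (q_2, 0100101, Y$)
  read 0, top Y: go to q_0, push UU → (q_0, 100101, UU$)
  read 1, top U: go to q_1, push U → (q_1, 00101, UU$)
  read 0, top U: go to q_1, push Y → (q_1, 0101, YU$)
  read 0, top Y: go to q_2, push Y → (q_2, 101, YU$)
  read 1, top Y: go to q_2, push ε → (q_2, 01, U$)
  read 0, top U: go to q_1, push YU → (q_1, 1, YU$)
  read 1, top Y: go to q_0, push YY → (q_0, ε, YYU$)
All input consumed; M is in state q_0.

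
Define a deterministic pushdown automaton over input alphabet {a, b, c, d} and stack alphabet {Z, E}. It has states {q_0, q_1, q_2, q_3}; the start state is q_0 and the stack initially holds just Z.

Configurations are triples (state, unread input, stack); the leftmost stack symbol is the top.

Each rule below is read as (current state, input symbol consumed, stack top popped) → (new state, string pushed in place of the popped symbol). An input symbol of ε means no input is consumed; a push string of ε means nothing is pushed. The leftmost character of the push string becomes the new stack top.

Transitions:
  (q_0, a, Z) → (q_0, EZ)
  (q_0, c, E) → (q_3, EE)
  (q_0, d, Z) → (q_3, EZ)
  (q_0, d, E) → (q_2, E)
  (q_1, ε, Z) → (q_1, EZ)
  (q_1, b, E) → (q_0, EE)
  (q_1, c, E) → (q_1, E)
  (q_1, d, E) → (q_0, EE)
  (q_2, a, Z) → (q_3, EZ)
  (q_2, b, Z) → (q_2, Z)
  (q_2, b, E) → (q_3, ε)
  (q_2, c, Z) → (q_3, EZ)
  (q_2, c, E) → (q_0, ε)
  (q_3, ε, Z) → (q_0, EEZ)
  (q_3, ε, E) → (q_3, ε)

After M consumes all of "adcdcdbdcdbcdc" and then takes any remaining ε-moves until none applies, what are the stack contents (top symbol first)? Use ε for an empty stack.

(q_0, adcdcdbdcdbcdc, Z)
  read a, top Z: go to q_0, push EZ → (q_0, dcdcdbdcdbcdc, EZ)
  read d, top E: go to q_2, push E → (q_2, cdcdbdcdbcdc, EZ)
  read c, top E: go to q_0, push ε → (q_0, dcdbdcdbcdc, Z)
  read d, top Z: go to q_3, push EZ → (q_3, cdbdcdbcdc, EZ)
  ε-move, top E: go to q_3, push ε → (q_3, cdbdcdbcdc, Z)
  ε-move, top Z: go to q_0, push EEZ → (q_0, cdbdcdbcdc, EEZ)
  read c, top E: go to q_3, push EE → (q_3, dbdcdbcdc, EEEZ)
  ε-move, top E: go to q_3, push ε → (q_3, dbdcdbcdc, EEZ)
  ε-move, top E: go to q_3, push ε → (q_3, dbdcdbcdc, EZ)
  ε-move, top E: go to q_3, push ε → (q_3, dbdcdbcdc, Z)
  ε-move, top Z: go to q_0, push EEZ → (q_0, dbdcdbcdc, EEZ)
  read d, top E: go to q_2, push E → (q_2, bdcdbcdc, EEZ)
  read b, top E: go to q_3, push ε → (q_3, dcdbcdc, EZ)
  ε-move, top E: go to q_3, push ε → (q_3, dcdbcdc, Z)
  ε-move, top Z: go to q_0, push EEZ → (q_0, dcdbcdc, EEZ)
  read d, top E: go to q_2, push E → (q_2, cdbcdc, EEZ)
  read c, top E: go to q_0, push ε → (q_0, dbcdc, EZ)
  read d, top E: go to q_2, push E → (q_2, bcdc, EZ)
  read b, top E: go to q_3, push ε → (q_3, cdc, Z)
  ε-move, top Z: go to q_0, push EEZ → (q_0, cdc, EEZ)
  read c, top E: go to q_3, push EE → (q_3, dc, EEEZ)
  ε-move, top E: go to q_3, push ε → (q_3, dc, EEZ)
  ε-move, top E: go to q_3, push ε → (q_3, dc, EZ)
  ε-move, top E: go to q_3, push ε → (q_3, dc, Z)
  ε-move, top Z: go to q_0, push EEZ → (q_0, dc, EEZ)
  read d, top E: go to q_2, push E → (q_2, c, EEZ)
  read c, top E: go to q_0, push ε → (q_0, ε, EZ)
All input consumed in state q_0 with stack EZ.

EZ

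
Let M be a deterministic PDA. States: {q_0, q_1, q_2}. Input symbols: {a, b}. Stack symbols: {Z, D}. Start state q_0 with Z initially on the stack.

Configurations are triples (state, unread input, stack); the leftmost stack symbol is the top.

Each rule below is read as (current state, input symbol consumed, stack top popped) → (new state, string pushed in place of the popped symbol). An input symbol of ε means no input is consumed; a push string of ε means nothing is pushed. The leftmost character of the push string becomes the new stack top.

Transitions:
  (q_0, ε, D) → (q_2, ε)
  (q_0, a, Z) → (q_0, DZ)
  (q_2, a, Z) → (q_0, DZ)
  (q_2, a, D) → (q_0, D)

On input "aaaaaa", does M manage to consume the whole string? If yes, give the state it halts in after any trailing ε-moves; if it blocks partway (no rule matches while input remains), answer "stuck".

(q_0, aaaaaa, Z) ⊢ (q_0, aaaaa, DZ) ⊢ (q_2, aaaaa, Z) ⊢ (q_0, aaaa, DZ) ⊢ (q_2, aaaa, Z) ⊢ (q_0, aaa, DZ) ⊢ (q_2, aaa, Z) ⊢ (q_0, aa, DZ) ⊢ (q_2, aa, Z) ⊢ (q_0, a, DZ) ⊢ (q_2, a, Z) ⊢ (q_0, ε, DZ) ⊢ (q_2, ε, Z)
All input consumed; M is in state q_2.

q_2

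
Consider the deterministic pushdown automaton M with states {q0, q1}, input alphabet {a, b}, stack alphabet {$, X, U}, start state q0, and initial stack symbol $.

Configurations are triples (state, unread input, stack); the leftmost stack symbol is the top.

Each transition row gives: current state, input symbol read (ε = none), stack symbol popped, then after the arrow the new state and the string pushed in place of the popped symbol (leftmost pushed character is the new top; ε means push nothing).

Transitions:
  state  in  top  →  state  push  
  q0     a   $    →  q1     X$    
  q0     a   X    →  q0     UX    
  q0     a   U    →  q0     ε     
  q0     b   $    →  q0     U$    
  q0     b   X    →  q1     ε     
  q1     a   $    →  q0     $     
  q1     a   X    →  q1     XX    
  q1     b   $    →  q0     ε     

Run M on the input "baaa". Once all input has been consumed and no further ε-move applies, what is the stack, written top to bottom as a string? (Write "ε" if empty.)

(q0, baaa, $)
  read b, top $: go to q0, push U$ → (q0, aaa, U$)
  read a, top U: go to q0, push ε → (q0, aa, $)
  read a, top $: go to q1, push X$ → (q1, a, X$)
  read a, top X: go to q1, push XX → (q1, ε, XX$)
All input consumed in state q1 with stack XX$.

XX$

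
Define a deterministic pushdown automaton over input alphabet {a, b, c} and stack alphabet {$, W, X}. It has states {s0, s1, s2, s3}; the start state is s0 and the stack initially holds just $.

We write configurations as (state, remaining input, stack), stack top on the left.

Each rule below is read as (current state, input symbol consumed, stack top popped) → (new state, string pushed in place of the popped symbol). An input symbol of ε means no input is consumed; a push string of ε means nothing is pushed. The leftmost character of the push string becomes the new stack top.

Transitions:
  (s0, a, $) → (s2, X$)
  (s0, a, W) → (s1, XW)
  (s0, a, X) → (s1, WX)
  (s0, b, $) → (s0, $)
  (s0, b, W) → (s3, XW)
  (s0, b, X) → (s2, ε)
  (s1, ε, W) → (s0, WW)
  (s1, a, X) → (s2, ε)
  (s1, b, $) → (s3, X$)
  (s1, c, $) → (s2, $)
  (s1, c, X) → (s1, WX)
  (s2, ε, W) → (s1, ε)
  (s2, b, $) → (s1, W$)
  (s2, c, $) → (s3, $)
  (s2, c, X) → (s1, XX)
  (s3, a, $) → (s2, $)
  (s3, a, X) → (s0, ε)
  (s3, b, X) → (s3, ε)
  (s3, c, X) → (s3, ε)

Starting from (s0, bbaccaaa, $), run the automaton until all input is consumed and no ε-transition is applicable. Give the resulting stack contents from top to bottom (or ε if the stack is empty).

XWWXX$

(s0, bbaccaaa, $)
  read b, top $: go to s0, push $ → (s0, baccaaa, $)
  read b, top $: go to s0, push $ → (s0, accaaa, $)
  read a, top $: go to s2, push X$ → (s2, ccaaa, X$)
  read c, top X: go to s1, push XX → (s1, caaa, XX$)
  read c, top X: go to s1, push WX → (s1, aaa, WXX$)
  ε-move, top W: go to s0, push WW → (s0, aaa, WWXX$)
  read a, top W: go to s1, push XW → (s1, aa, XWWXX$)
  read a, top X: go to s2, push ε → (s2, a, WWXX$)
  ε-move, top W: go to s1, push ε → (s1, a, WXX$)
  ε-move, top W: go to s0, push WW → (s0, a, WWXX$)
  read a, top W: go to s1, push XW → (s1, ε, XWWXX$)
All input consumed in state s1 with stack XWWXX$.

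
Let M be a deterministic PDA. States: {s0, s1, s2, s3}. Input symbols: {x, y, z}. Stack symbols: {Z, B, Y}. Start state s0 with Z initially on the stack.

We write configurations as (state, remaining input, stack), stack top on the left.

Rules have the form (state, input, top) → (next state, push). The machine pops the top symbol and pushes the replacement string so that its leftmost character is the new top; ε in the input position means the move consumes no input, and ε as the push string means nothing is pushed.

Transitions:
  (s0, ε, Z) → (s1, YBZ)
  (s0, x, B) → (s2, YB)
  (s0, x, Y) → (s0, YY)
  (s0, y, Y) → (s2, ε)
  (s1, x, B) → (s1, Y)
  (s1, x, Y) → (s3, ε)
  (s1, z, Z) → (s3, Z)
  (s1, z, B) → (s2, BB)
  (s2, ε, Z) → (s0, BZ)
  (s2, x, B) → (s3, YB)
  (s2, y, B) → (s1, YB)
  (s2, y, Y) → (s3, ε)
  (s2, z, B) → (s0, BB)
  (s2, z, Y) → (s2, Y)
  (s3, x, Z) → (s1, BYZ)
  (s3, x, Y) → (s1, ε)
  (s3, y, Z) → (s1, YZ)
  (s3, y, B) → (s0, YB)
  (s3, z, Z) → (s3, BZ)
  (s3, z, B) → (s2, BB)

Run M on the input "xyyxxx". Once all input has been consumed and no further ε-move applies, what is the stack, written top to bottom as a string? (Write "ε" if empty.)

(s0, xyyxxx, Z)
  ε-move, top Z: go to s1, push YBZ → (s1, xyyxxx, YBZ)
  read x, top Y: go to s3, push ε → (s3, yyxxx, BZ)
  read y, top B: go to s0, push YB → (s0, yxxx, YBZ)
  read y, top Y: go to s2, push ε → (s2, xxx, BZ)
  read x, top B: go to s3, push YB → (s3, xx, YBZ)
  read x, top Y: go to s1, push ε → (s1, x, BZ)
  read x, top B: go to s1, push Y → (s1, ε, YZ)
All input consumed in state s1 with stack YZ.

YZ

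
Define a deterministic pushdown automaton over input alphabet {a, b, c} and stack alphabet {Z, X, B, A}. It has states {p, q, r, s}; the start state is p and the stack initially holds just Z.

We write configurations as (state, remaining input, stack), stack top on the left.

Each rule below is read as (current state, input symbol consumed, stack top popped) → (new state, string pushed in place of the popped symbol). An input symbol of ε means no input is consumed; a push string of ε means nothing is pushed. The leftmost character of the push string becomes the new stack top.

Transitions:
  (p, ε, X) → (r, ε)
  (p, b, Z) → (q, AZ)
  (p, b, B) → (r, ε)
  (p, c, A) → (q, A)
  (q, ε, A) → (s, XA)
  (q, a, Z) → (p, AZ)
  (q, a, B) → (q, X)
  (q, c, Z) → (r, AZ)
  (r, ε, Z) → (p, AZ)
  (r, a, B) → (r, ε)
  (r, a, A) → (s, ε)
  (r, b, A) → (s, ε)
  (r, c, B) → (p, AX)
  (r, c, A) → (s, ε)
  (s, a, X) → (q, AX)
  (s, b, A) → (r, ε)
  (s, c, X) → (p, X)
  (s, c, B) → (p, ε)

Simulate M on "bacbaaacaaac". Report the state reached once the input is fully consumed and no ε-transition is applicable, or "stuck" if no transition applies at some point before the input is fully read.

r

(p, bacbaaacaaac, Z)
  read b, top Z: go to q, push AZ → (q, acbaaacaaac, AZ)
  ε-move, top A: go to s, push XA → (s, acbaaacaaac, XAZ)
  read a, top X: go to q, push AX → (q, cbaaacaaac, AXAZ)
  ε-move, top A: go to s, push XA → (s, cbaaacaaac, XAXAZ)
  read c, top X: go to p, push X → (p, baaacaaac, XAXAZ)
  ε-move, top X: go to r, push ε → (r, baaacaaac, AXAZ)
  read b, top A: go to s, push ε → (s, aaacaaac, XAZ)
  read a, top X: go to q, push AX → (q, aacaaac, AXAZ)
  ε-move, top A: go to s, push XA → (s, aacaaac, XAXAZ)
  read a, top X: go to q, push AX → (q, acaaac, AXAXAZ)
  ε-move, top A: go to s, push XA → (s, acaaac, XAXAXAZ)
  read a, top X: go to q, push AX → (q, caaac, AXAXAXAZ)
  ε-move, top A: go to s, push XA → (s, caaac, XAXAXAXAZ)
  read c, top X: go to p, push X → (p, aaac, XAXAXAXAZ)
  ε-move, top X: go to r, push ε → (r, aaac, AXAXAXAZ)
  read a, top A: go to s, push ε → (s, aac, XAXAXAZ)
  read a, top X: go to q, push AX → (q, ac, AXAXAXAZ)
  ε-move, top A: go to s, push XA → (s, ac, XAXAXAXAZ)
  read a, top X: go to q, push AX → (q, c, AXAXAXAXAZ)
  ε-move, top A: go to s, push XA → (s, c, XAXAXAXAXAZ)
  read c, top X: go to p, push X → (p, ε, XAXAXAXAXAZ)
  ε-move, top X: go to r, push ε → (r, ε, AXAXAXAXAZ)
All input consumed; M is in state r.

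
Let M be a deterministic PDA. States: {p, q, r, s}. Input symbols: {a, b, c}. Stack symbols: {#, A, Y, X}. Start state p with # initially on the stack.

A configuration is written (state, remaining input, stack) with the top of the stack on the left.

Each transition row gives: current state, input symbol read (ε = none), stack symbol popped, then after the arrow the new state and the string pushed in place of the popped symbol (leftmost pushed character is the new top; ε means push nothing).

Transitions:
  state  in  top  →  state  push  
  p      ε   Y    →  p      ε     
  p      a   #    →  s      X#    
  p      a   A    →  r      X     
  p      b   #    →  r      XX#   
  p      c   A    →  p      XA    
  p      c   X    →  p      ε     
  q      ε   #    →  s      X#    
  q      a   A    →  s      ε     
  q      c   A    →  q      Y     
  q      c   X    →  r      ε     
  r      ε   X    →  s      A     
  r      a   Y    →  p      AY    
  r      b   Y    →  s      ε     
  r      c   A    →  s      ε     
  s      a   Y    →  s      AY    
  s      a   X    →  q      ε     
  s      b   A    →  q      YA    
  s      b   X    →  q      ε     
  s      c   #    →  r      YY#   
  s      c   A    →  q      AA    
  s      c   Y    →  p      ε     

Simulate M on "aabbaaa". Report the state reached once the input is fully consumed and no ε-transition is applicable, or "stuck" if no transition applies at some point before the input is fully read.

s

(p, aabbaaa, #)
  read a, top #: go to s, push X# → (s, abbaaa, X#)
  read a, top X: go to q, push ε → (q, bbaaa, #)
  ε-move, top #: go to s, push X# → (s, bbaaa, X#)
  read b, top X: go to q, push ε → (q, baaa, #)
  ε-move, top #: go to s, push X# → (s, baaa, X#)
  read b, top X: go to q, push ε → (q, aaa, #)
  ε-move, top #: go to s, push X# → (s, aaa, X#)
  read a, top X: go to q, push ε → (q, aa, #)
  ε-move, top #: go to s, push X# → (s, aa, X#)
  read a, top X: go to q, push ε → (q, a, #)
  ε-move, top #: go to s, push X# → (s, a, X#)
  read a, top X: go to q, push ε → (q, ε, #)
  ε-move, top #: go to s, push X# → (s, ε, X#)
All input consumed; M is in state s.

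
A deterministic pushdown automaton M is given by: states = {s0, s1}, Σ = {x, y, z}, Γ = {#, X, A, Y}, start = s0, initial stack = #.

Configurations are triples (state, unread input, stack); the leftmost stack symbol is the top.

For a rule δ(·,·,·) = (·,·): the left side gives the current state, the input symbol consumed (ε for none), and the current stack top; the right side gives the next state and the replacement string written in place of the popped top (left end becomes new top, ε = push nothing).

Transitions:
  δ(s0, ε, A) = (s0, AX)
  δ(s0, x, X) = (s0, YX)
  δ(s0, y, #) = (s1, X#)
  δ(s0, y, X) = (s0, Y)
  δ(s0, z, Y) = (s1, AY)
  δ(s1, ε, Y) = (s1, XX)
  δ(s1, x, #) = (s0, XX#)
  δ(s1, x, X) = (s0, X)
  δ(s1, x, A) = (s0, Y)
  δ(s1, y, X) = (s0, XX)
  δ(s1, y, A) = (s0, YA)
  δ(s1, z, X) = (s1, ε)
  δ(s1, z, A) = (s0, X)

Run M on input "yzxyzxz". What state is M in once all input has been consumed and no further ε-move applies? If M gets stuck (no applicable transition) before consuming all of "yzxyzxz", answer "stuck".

s1

(s0, yzxyzxz, #)
  read y, top #: go to s1, push X# → (s1, zxyzxz, X#)
  read z, top X: go to s1, push ε → (s1, xyzxz, #)
  read x, top #: go to s0, push XX# → (s0, yzxz, XX#)
  read y, top X: go to s0, push Y → (s0, zxz, YX#)
  read z, top Y: go to s1, push AY → (s1, xz, AYX#)
  read x, top A: go to s0, push Y → (s0, z, YYX#)
  read z, top Y: go to s1, push AY → (s1, ε, AYYX#)
All input consumed; M is in state s1.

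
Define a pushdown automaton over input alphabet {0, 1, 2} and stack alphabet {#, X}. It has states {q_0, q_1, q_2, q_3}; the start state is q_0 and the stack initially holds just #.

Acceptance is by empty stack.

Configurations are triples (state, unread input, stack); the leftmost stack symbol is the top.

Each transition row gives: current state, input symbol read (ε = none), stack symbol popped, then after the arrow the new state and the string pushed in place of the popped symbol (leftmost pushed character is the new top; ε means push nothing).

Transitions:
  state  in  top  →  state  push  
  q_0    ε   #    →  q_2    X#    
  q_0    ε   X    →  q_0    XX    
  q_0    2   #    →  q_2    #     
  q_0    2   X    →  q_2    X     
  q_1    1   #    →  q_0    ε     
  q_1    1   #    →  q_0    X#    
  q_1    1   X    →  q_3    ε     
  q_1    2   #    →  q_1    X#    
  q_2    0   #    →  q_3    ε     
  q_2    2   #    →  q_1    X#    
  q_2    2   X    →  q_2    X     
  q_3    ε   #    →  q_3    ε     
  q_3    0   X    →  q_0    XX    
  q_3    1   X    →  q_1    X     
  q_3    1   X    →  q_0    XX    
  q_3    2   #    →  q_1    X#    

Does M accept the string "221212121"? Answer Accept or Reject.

One accepting computation: (q_0, 221212121, #) ⊢ (q_2, 21212121, #) ⊢ (q_1, 1212121, X#) ⊢ (q_3, 212121, #) ⊢ (q_1, 12121, X#) ⊢ (q_3, 2121, #) ⊢ (q_1, 121, X#) ⊢ (q_3, 21, #) ⊢ (q_1, 1, X#) ⊢ (q_3, ε, #) ⊢ (q_3, ε, ε)
All input consumed and the stack is empty.

Accept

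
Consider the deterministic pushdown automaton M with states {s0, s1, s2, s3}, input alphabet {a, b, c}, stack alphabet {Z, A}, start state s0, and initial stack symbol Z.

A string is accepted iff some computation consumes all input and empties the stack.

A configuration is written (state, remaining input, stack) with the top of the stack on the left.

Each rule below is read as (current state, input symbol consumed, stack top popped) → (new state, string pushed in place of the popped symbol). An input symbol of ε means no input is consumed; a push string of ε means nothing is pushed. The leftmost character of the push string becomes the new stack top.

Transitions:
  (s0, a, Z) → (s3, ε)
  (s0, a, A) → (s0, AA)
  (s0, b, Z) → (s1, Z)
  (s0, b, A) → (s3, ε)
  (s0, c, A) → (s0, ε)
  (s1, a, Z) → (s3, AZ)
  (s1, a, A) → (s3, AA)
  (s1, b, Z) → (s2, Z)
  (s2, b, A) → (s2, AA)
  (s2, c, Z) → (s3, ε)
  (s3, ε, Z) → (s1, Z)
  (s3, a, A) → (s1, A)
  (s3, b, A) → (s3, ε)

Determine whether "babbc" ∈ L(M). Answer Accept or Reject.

Accept

(s0, babbc, Z) ⊢ (s1, abbc, Z) ⊢ (s3, bbc, AZ) ⊢ (s3, bc, Z) ⊢ (s1, bc, Z) ⊢ (s2, c, Z) ⊢ (s3, ε, ε)
All input consumed and the stack is empty.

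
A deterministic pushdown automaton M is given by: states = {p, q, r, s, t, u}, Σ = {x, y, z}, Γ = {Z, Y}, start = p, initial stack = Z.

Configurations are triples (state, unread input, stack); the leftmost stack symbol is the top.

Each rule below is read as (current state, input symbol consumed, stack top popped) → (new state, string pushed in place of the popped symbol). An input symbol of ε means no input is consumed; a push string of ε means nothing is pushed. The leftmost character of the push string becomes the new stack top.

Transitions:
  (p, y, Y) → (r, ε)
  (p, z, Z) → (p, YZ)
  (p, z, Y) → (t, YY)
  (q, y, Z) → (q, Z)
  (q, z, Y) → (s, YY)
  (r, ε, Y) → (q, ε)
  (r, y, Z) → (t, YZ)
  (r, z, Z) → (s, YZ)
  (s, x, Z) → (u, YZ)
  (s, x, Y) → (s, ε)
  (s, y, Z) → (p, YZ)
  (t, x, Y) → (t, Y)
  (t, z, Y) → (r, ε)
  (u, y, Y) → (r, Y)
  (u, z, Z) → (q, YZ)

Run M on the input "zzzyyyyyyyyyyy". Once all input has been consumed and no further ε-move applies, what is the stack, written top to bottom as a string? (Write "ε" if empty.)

(p, zzzyyyyyyyyyyy, Z) ⊢ (p, zzyyyyyyyyyyy, YZ) ⊢ (t, zyyyyyyyyyyy, YYZ) ⊢ (r, yyyyyyyyyyy, YZ) ⊢ (q, yyyyyyyyyyy, Z) ⊢ (q, yyyyyyyyyy, Z) ⊢ (q, yyyyyyyyy, Z) ⊢ (q, yyyyyyyy, Z) ⊢ (q, yyyyyyy, Z) ⊢ (q, yyyyyy, Z) ⊢ (q, yyyyy, Z) ⊢ (q, yyyy, Z) ⊢ (q, yyy, Z) ⊢ (q, yy, Z) ⊢ (q, y, Z) ⊢ (q, ε, Z)
All input consumed in state q with stack Z.

Z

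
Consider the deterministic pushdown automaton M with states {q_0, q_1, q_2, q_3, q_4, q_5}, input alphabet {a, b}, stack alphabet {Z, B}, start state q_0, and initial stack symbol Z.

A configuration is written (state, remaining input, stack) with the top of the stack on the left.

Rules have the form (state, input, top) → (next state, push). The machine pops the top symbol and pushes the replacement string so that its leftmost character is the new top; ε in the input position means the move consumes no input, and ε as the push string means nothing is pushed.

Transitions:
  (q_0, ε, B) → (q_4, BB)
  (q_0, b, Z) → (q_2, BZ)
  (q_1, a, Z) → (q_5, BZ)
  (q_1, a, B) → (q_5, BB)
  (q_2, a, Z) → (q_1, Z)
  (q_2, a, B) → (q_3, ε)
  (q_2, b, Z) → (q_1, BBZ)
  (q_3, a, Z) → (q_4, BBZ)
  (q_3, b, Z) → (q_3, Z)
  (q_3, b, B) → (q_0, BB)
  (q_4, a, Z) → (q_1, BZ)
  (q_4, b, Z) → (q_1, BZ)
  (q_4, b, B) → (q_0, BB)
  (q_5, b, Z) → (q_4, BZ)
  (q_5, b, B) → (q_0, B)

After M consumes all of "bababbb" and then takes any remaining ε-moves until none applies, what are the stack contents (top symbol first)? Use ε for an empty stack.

(q_0, bababbb, Z)
  read b, top Z: go to q_2, push BZ → (q_2, ababbb, BZ)
  read a, top B: go to q_3, push ε → (q_3, babbb, Z)
  read b, top Z: go to q_3, push Z → (q_3, abbb, Z)
  read a, top Z: go to q_4, push BBZ → (q_4, bbb, BBZ)
  read b, top B: go to q_0, push BB → (q_0, bb, BBBZ)
  ε-move, top B: go to q_4, push BB → (q_4, bb, BBBBZ)
  read b, top B: go to q_0, push BB → (q_0, b, BBBBBZ)
  ε-move, top B: go to q_4, push BB → (q_4, b, BBBBBBZ)
  read b, top B: go to q_0, push BB → (q_0, ε, BBBBBBBZ)
  ε-move, top B: go to q_4, push BB → (q_4, ε, BBBBBBBBZ)
All input consumed in state q_4 with stack BBBBBBBBZ.

BBBBBBBBZ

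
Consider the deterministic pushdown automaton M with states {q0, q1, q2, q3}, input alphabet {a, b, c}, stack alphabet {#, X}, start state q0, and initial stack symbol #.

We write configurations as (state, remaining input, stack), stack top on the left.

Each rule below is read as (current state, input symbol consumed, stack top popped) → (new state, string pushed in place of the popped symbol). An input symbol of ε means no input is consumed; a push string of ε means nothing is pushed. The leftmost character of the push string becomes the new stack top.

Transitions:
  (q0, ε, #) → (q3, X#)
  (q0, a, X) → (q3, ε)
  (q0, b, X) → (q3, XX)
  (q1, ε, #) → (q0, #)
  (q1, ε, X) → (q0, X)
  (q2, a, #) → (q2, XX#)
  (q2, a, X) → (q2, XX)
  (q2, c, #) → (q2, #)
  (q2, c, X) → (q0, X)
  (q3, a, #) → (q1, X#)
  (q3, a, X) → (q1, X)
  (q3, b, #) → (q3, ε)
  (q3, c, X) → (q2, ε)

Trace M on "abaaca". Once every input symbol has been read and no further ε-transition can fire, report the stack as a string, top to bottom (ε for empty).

(q0, abaaca, #)
  ε-move, top #: go to q3, push X# → (q3, abaaca, X#)
  read a, top X: go to q1, push X → (q1, baaca, X#)
  ε-move, top X: go to q0, push X → (q0, baaca, X#)
  read b, top X: go to q3, push XX → (q3, aaca, XX#)
  read a, top X: go to q1, push X → (q1, aca, XX#)
  ε-move, top X: go to q0, push X → (q0, aca, XX#)
  read a, top X: go to q3, push ε → (q3, ca, X#)
  read c, top X: go to q2, push ε → (q2, a, #)
  read a, top #: go to q2, push XX# → (q2, ε, XX#)
All input consumed in state q2 with stack XX#.

XX#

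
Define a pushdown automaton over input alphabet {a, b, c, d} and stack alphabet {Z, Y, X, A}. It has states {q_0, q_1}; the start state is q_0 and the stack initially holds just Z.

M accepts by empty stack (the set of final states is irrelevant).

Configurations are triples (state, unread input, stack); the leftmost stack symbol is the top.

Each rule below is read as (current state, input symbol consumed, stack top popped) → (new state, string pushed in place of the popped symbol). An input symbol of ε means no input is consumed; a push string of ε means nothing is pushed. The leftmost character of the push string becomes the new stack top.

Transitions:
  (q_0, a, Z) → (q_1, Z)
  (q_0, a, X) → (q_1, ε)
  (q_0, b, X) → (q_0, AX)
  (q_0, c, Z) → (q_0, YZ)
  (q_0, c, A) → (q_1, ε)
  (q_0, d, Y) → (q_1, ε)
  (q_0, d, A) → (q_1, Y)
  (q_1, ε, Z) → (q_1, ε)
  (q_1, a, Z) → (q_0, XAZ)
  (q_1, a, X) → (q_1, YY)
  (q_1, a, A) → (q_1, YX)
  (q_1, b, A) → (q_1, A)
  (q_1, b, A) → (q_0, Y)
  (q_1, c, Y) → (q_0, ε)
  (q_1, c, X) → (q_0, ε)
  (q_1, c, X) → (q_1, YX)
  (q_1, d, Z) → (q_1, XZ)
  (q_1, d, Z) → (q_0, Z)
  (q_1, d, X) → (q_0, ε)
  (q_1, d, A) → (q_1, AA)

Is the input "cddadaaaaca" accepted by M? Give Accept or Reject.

Accept

One accepting computation: (q_0, cddadaaaaca, Z) ⊢ (q_0, ddadaaaaca, YZ) ⊢ (q_1, dadaaaaca, Z) ⊢ (q_0, adaaaaca, Z) ⊢ (q_1, daaaaca, Z) ⊢ (q_0, aaaaca, Z) ⊢ (q_1, aaaca, Z) ⊢ (q_0, aaca, XAZ) ⊢ (q_1, aca, AZ) ⊢ (q_1, ca, YXZ) ⊢ (q_0, a, XZ) ⊢ (q_1, ε, Z) ⊢ (q_1, ε, ε)
All input consumed and the stack is empty.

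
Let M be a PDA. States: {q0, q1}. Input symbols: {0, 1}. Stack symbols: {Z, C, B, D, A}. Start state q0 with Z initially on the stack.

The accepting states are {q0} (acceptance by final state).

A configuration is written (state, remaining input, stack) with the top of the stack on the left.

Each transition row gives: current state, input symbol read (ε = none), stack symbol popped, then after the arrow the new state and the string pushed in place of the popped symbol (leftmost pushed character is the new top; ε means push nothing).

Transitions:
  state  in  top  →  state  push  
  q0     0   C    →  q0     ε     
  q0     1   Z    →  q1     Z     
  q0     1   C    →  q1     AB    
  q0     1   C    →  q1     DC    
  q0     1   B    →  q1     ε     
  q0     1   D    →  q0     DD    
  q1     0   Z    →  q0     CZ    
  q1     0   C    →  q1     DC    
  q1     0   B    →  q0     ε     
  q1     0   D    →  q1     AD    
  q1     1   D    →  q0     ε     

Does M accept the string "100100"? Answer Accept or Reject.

Accept

One accepting computation: (q0, 100100, Z) ⊢ (q1, 00100, Z) ⊢ (q0, 0100, CZ) ⊢ (q0, 100, Z) ⊢ (q1, 00, Z) ⊢ (q0, 0, CZ) ⊢ (q0, ε, Z)
All input consumed and state q0 ∈ F.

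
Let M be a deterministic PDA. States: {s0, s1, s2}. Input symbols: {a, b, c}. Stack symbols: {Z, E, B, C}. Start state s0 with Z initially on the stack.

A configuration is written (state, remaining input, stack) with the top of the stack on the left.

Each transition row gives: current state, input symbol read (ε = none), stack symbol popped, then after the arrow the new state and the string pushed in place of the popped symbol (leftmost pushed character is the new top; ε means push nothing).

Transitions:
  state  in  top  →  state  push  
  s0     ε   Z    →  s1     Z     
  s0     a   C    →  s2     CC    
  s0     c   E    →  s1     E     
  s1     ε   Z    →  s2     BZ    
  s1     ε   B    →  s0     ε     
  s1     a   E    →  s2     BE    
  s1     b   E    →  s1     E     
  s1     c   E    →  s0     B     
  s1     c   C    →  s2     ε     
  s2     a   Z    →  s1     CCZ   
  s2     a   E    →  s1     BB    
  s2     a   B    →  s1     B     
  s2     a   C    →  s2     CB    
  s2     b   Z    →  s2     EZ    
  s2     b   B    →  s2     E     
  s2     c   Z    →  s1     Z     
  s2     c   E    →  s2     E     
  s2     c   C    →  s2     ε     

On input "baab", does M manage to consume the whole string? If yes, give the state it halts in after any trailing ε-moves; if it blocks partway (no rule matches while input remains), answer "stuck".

stuck

(s0, baab, Z)
  ε-move, top Z: go to s1, push Z → (s1, baab, Z)
  ε-move, top Z: go to s2, push BZ → (s2, baab, BZ)
  read b, top B: go to s2, push E → (s2, aab, EZ)
  read a, top E: go to s1, push BB → (s1, ab, BBZ)
  ε-move, top B: go to s0, push ε → (s0, ab, BZ)
No transition for (s0, a, top B); M blocks with input ab remaining.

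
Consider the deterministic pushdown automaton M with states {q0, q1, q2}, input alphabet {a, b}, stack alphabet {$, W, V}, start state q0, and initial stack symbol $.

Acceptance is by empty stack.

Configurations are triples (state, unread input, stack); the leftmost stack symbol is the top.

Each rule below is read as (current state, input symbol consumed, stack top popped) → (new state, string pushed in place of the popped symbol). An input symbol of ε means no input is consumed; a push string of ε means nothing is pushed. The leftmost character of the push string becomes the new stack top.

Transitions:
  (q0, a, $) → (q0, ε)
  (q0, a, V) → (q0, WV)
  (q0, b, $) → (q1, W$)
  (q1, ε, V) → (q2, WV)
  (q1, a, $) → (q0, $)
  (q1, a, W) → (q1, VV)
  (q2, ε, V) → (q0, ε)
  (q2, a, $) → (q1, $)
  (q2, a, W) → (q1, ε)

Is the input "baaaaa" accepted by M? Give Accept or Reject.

Reject

(q0, baaaaa, $) ⊢ (q1, aaaaa, W$) ⊢ (q1, aaaa, VV$) ⊢ (q2, aaaa, WVV$) ⊢ (q1, aaa, VV$) ⊢ (q2, aaa, WVV$) ⊢ (q1, aa, VV$) ⊢ (q2, aa, WVV$) ⊢ (q1, a, VV$) ⊢ (q2, a, WVV$) ⊢ (q1, ε, VV$) ⊢ (q2, ε, WVV$)
All input consumed; stack is WVV$, not empty, and no further ε-move applies.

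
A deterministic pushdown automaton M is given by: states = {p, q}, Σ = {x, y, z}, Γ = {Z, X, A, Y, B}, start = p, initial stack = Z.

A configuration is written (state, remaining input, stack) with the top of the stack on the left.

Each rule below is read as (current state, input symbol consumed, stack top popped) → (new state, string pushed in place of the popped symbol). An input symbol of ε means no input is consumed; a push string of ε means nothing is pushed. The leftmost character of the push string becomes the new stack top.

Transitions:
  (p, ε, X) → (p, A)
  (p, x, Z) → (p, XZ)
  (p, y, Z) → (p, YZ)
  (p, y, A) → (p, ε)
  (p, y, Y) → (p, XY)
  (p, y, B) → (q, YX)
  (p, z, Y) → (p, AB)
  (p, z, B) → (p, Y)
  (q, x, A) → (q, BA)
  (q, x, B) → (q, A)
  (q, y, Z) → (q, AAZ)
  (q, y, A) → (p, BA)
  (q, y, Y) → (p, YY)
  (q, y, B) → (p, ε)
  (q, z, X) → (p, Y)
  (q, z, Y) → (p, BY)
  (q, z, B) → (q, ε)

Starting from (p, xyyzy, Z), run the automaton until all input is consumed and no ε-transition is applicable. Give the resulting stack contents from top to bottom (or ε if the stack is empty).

BZ

(p, xyyzy, Z)
  read x, top Z: go to p, push XZ → (p, yyzy, XZ)
  ε-move, top X: go to p, push A → (p, yyzy, AZ)
  read y, top A: go to p, push ε → (p, yzy, Z)
  read y, top Z: go to p, push YZ → (p, zy, YZ)
  read z, top Y: go to p, push AB → (p, y, ABZ)
  read y, top A: go to p, push ε → (p, ε, BZ)
All input consumed in state p with stack BZ.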